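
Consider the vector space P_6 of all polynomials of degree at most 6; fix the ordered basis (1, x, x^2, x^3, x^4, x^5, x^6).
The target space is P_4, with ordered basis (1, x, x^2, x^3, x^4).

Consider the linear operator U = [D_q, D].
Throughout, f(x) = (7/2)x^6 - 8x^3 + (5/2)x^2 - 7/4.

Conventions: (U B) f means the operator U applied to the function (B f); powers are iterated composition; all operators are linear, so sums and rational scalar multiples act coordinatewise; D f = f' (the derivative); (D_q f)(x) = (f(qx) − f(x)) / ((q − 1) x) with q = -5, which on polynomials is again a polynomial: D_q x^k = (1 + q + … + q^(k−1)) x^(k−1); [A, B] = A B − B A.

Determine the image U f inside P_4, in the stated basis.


D f = 21x^5 - 24x^2 + 5x
D_q D f = 10941x^4 + 96x + 5
D_q f = -9114x^5 - 168x^2 - 10x
D D_q f = -45570x^4 - 336x - 10
[D_q, D] f = 56511x^4 + 432x + 15

g(x) = 56511x^4 + 432x + 15


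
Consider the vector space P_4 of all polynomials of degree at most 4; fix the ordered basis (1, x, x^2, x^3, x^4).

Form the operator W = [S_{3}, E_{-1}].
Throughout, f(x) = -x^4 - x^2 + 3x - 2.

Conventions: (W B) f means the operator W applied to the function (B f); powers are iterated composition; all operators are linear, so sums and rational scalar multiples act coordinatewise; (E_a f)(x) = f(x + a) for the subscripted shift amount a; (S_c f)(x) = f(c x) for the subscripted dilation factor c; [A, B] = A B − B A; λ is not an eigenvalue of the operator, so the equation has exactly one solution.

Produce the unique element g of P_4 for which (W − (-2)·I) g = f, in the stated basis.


g(x) = -(1/2)x^4 + 54x^3 - (3133/2)x^2 + (22845/2)x - 36823/2

write g with unknown coordinates in the stated basis and equate coefficients in (W − (-2)·I) g = f
solving from the highest basis element down gives g = -(1/2)x^4 + 54x^3 - (3133/2)x^2 + (22845/2)x - 36823/2
check: W g = -108x^3 + 3132x^2 - 22842x + 36821
so W g − (-2)·g = -x^4 - x^2 + 3x - 2 = f ✓


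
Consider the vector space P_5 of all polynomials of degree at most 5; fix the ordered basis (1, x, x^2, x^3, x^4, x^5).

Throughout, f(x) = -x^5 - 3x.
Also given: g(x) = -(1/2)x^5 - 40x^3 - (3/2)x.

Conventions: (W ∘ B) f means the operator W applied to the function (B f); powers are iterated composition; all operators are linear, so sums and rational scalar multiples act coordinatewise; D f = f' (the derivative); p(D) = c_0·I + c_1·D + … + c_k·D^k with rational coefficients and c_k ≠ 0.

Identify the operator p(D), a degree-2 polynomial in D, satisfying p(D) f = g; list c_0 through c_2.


D^0 f = -x^5 - 3x
D^1 f = -5x^4 - 3
D^2 f = -20x^3
matching coefficients of g against c_0 f + c_1 Df + … from the top degree down determines the c_i
solution: c_0 = 1/2, c_1 = 0, c_2 = 2

c_0 = 1/2, c_1 = 0, c_2 = 2


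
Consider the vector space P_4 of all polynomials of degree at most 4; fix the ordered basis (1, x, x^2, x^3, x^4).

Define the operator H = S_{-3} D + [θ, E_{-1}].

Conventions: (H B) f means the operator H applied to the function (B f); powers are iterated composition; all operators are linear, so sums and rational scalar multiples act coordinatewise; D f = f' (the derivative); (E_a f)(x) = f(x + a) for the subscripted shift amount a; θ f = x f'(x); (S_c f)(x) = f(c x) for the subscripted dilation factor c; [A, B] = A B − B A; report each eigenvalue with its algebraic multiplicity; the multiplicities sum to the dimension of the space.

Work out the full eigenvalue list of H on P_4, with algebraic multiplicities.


λ = 0 (multiplicity 5)

image of 1: 0
image of x: 2
image of x^2: -4x - 2
image of x^3: 30x^2 - 6x + 3
image of x^4: -104x^3 - 12x^2 + 12x - 4
the matrix is upper triangular; its diagonal is (0, 0, 0, 0, 0)
for a triangular matrix the eigenvalues are the diagonal entries, with algebraic multiplicity their repetition count


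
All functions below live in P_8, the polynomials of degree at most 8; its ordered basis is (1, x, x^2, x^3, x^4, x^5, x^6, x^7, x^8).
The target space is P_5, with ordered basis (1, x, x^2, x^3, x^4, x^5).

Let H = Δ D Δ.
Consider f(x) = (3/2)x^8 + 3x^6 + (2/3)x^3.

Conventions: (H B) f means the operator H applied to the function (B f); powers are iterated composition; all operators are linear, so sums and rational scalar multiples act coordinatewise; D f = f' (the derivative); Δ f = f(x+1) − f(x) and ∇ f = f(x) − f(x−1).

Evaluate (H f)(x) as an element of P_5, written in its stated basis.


Δ f = 12x^7 + 42x^6 + 102x^5 + 150x^4 + 144x^3 + 89x^2 + 32x + 31/6
D Δ f = 84x^6 + 252x^5 + 510x^4 + 600x^3 + 432x^2 + 178x + 32
Δ (D Δ) f = 504x^5 + 2520x^4 + 6240x^3 + 8640x^2 + 6468x + 2056

g(x) = 504x^5 + 2520x^4 + 6240x^3 + 8640x^2 + 6468x + 2056


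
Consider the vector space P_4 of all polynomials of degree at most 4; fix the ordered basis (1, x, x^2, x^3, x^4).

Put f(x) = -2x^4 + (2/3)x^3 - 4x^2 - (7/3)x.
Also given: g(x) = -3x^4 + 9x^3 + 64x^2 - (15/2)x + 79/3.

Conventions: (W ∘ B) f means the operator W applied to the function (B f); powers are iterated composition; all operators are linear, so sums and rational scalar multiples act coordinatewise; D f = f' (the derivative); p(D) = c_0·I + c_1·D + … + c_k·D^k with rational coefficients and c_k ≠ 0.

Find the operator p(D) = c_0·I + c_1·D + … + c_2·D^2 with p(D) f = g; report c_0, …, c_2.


p(D) = (3/2)·I − D − 3·D^2, i.e. c_0 = 3/2, c_1 = -1, c_2 = -3

D^0 f = -2x^4 + (2/3)x^3 - 4x^2 - (7/3)x
D^1 f = -8x^3 + 2x^2 - 8x - 7/3
D^2 f = -24x^2 + 4x - 8
matching coefficients of g against c_0 f + c_1 Df + … from the top degree down determines the c_i
solution: c_0 = 3/2, c_1 = -1, c_2 = -3


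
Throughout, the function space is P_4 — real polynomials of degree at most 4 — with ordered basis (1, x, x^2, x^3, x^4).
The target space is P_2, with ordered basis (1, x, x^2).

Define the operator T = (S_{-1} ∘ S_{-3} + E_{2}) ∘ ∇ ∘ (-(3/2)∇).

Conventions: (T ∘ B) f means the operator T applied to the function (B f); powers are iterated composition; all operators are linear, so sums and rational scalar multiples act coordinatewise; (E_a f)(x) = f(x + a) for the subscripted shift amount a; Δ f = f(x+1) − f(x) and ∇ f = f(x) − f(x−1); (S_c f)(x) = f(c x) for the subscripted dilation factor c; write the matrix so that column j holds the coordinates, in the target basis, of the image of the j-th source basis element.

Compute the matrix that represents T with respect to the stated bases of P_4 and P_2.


the matrix is [[0, 0, -6, 0, -42]; [0, 0, 0, -36, 72]; [0, 0, 0, 0, -180]] (rows listed top to bottom)

image of 1: 0
image of x: 0
image of x^2: -6
image of x^3: -36x
image of x^4: -180x^2 + 72x - 42
each image's coordinates form column j of the matrix


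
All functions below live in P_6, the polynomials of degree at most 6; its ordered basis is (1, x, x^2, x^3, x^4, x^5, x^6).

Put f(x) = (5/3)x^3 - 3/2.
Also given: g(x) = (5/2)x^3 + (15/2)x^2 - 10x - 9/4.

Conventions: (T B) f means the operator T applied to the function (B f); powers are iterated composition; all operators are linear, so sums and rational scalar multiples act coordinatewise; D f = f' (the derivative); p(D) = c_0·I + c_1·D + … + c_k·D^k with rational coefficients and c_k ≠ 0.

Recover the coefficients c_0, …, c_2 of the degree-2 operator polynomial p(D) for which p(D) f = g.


p(D) = (3/2)·I + (3/2)·D − D^2, i.e. c_0 = 3/2, c_1 = 3/2, c_2 = -1

D^0 f = (5/3)x^3 - 3/2
D^1 f = 5x^2
D^2 f = 10x
matching coefficients of g against c_0 f + c_1 Df + … from the top degree down determines the c_i
solution: c_0 = 3/2, c_1 = 3/2, c_2 = -1


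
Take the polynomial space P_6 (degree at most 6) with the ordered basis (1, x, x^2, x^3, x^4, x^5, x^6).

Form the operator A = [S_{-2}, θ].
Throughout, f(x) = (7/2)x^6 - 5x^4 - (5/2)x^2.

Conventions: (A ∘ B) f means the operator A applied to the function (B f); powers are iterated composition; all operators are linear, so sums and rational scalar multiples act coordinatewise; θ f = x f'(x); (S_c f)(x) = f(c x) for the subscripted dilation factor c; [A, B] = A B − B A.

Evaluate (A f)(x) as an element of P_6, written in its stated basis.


θ f = 21x^6 - 20x^4 - 5x^2
S_{-2} θ f = 1344x^6 - 320x^4 - 20x^2
S_{-2} f = 224x^6 - 80x^4 - 10x^2
θ S_{-2} f = 1344x^6 - 320x^4 - 20x^2
[S_{-2}, θ] f = 0

g(x) = 0


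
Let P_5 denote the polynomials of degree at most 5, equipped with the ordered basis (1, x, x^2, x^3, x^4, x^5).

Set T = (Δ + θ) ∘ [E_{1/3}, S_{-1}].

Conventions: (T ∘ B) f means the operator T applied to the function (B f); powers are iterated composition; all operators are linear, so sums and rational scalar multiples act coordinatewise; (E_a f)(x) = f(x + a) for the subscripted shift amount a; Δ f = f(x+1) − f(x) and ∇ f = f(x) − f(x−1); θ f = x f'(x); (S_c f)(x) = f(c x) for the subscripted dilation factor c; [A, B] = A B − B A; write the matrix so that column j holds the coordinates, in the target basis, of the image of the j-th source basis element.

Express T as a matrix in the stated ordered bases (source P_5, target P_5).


image of 1: 0
image of x: 0
image of x^2: (4/3)x + 4/3
image of x^3: -4x^2 - 4x - 2
image of x^4: 8x^3 + 8x^2 + (224/27)x + 80/27
image of x^5: -(40/3)x^4 - (40/3)x^3 - (580/27)x^2 - (400/27)x - 110/27
each image's coordinates form column j of the matrix

the matrix is [[0, 0, 4/3, -2, 80/27, -110/27]; [0, 0, 4/3, -4, 224/27, -400/27]; [0, 0, 0, -4, 8, -580/27]; [0, 0, 0, 0, 8, -40/3]; [0, 0, 0, 0, 0, -40/3]; [0, 0, 0, 0, 0, 0]] (rows listed top to bottom)


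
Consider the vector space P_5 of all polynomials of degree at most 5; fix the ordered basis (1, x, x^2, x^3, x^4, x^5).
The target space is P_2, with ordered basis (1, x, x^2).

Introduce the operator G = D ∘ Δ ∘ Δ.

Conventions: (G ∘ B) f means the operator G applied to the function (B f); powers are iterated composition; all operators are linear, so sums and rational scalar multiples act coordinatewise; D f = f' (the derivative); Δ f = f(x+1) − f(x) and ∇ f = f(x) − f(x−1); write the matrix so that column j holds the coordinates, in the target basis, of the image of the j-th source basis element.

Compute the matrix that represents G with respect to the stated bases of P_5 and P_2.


the matrix is [[0, 0, 0, 6, 24, 70]; [0, 0, 0, 0, 24, 120]; [0, 0, 0, 0, 0, 60]] (rows listed top to bottom)

image of 1: 0
image of x: 0
image of x^2: 0
image of x^3: 6
image of x^4: 24x + 24
image of x^5: 60x^2 + 120x + 70
each image's coordinates form column j of the matrix


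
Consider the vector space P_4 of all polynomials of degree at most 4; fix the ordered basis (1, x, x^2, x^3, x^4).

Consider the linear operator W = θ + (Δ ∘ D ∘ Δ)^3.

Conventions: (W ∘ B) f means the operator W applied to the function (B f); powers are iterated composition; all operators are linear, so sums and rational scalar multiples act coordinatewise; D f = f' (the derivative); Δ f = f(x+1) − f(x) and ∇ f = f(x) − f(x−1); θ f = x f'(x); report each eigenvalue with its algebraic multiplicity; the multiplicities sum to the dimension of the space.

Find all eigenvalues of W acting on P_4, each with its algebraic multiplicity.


image of 1: 0
image of x: x
image of x^2: 2x^2
image of x^3: 3x^3
image of x^4: 4x^4
the matrix is upper triangular; its diagonal is (0, 1, 2, 3, 4)
for a triangular matrix the eigenvalues are the diagonal entries, with algebraic multiplicity their repetition count

λ = 0 (multiplicity 1), λ = 1 (multiplicity 1), λ = 2 (multiplicity 1), λ = 3 (multiplicity 1), λ = 4 (multiplicity 1)


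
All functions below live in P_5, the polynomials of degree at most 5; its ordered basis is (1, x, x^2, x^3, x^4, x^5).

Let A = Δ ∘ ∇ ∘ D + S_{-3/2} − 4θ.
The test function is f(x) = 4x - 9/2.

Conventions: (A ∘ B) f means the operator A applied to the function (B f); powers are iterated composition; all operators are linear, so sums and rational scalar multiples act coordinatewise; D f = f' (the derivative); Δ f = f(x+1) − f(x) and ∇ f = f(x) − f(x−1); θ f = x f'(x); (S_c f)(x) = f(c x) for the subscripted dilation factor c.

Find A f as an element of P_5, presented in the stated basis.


the image equals g(x) = -22x - 9/2

D f = 4
∇ D f = 0
Δ ∇ D f = 0
S_{-3/2} f = -6x - 9/2
θ f = 4x
(-4θ) f = -16x
(Δ ∘ ∇ ∘ D + S_{-3/2} − 4θ) f = -22x - 9/2


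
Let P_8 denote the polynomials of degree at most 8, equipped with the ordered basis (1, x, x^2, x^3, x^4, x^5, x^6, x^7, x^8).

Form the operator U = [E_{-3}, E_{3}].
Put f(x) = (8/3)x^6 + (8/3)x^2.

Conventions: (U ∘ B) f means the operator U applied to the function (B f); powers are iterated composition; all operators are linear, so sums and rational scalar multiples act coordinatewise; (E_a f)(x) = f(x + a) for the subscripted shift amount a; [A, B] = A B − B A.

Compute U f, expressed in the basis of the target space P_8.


g(x) = 0

E_{3} f = (8/3)x^6 + 48x^5 + 360x^4 + 1440x^3 + (9728/3)x^2 + 3904x + 1968
E_{-3} E_{3} f = (8/3)x^6 + (8/3)x^2
E_{-3} f = (8/3)x^6 - 48x^5 + 360x^4 - 1440x^3 + (9728/3)x^2 - 3904x + 1968
E_{3} E_{-3} f = (8/3)x^6 + (8/3)x^2
[E_{-3}, E_{3}] f = 0


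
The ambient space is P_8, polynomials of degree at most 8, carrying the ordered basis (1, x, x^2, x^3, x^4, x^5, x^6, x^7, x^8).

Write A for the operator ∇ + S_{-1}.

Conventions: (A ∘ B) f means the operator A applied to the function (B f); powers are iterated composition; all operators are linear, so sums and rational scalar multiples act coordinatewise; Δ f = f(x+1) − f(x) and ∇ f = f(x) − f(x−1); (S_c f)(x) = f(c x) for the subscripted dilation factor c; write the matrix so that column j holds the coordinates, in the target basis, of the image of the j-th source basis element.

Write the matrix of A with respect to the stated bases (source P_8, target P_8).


image of 1: 1
image of x: -x + 1
image of x^2: x^2 + 2x - 1
image of x^3: -x^3 + 3x^2 - 3x + 1
image of x^4: x^4 + 4x^3 - 6x^2 + 4x - 1
image of x^5: -x^5 + 5x^4 - 10x^3 + 10x^2 - 5x + 1
image of x^6: x^6 + 6x^5 - 15x^4 + 20x^3 - 15x^2 + 6x - 1
image of x^7: -x^7 + 7x^6 - 21x^5 + 35x^4 - 35x^3 + 21x^2 - 7x + 1
image of x^8: x^8 + 8x^7 - 28x^6 + 56x^5 - 70x^4 + 56x^3 - 28x^2 + 8x - 1
each image's coordinates form column j of the matrix

the matrix is [[1, 1, -1, 1, -1, 1, -1, 1, -1]; [0, -1, 2, -3, 4, -5, 6, -7, 8]; [0, 0, 1, 3, -6, 10, -15, 21, -28]; [0, 0, 0, -1, 4, -10, 20, -35, 56]; [0, 0, 0, 0, 1, 5, -15, 35, -70]; [0, 0, 0, 0, 0, -1, 6, -21, 56]; [0, 0, 0, 0, 0, 0, 1, 7, -28]; [0, 0, 0, 0, 0, 0, 0, -1, 8]; [0, 0, 0, 0, 0, 0, 0, 0, 1]] (rows listed top to bottom)


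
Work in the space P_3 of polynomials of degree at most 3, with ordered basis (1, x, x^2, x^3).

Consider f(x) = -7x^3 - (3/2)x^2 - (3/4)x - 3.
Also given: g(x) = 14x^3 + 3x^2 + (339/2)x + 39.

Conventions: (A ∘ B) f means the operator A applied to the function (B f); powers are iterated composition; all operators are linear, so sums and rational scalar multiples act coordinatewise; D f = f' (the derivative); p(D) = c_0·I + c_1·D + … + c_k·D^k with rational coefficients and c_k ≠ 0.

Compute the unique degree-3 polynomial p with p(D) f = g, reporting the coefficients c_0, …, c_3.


c_0 = -2, c_1 = 0, c_2 = -4, c_3 = -1/2

D^0 f = -7x^3 - (3/2)x^2 - (3/4)x - 3
D^1 f = -21x^2 - 3x - 3/4
D^2 f = -42x - 3
D^3 f = -42
matching coefficients of g against c_0 f + c_1 Df + … from the top degree down determines the c_i
solution: c_0 = -2, c_1 = 0, c_2 = -4, c_3 = -1/2


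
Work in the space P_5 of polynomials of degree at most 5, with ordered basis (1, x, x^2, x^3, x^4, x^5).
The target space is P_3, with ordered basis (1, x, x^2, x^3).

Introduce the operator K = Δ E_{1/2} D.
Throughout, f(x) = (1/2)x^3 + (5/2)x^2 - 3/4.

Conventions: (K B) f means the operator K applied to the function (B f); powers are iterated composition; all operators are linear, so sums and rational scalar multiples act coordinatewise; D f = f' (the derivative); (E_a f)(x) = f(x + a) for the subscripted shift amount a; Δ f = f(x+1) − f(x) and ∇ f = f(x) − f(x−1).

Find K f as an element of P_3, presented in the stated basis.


g(x) = 3x + 8

D f = (3/2)x^2 + 5x
E_{1/2} D f = (3/2)x^2 + (13/2)x + 23/8
Δ (E_{1/2} D) f = 3x + 8


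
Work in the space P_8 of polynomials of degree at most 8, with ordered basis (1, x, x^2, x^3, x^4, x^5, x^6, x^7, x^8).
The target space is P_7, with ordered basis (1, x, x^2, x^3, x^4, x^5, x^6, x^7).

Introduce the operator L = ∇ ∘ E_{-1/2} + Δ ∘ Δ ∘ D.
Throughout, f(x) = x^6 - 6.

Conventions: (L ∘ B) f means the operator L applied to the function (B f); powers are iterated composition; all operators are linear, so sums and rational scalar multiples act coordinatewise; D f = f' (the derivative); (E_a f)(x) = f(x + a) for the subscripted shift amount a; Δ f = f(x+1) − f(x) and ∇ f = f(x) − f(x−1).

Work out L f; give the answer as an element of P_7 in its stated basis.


E_{-1/2} f = x^6 - 3x^5 + (15/4)x^4 - (5/2)x^3 + (15/16)x^2 - (3/16)x - 383/64
∇ E_{-1/2} f = 6x^5 - 30x^4 + 65x^3 - 75x^2 + (363/8)x - 91/8
D f = 6x^5
Δ D f = 30x^4 + 60x^3 + 60x^2 + 30x + 6
Δ Δ D f = 120x^3 + 360x^2 + 420x + 180
(∇ ∘ E_{-1/2} + Δ ∘ Δ ∘ D) f = 6x^5 - 30x^4 + 185x^3 + 285x^2 + (3723/8)x + 1349/8

g(x) = 6x^5 - 30x^4 + 185x^3 + 285x^2 + (3723/8)x + 1349/8


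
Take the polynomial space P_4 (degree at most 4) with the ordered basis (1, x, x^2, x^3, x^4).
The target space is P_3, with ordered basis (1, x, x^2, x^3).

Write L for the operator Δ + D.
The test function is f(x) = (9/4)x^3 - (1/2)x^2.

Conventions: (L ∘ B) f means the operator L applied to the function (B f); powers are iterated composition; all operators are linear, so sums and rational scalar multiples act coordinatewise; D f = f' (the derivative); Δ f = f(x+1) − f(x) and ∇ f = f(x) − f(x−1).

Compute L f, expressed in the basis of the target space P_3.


Δ f = (27/4)x^2 + (23/4)x + 7/4
D f = (27/4)x^2 - x
(Δ + D) f = (27/2)x^2 + (19/4)x + 7/4

the result is g(x) = (27/2)x^2 + (19/4)x + 7/4


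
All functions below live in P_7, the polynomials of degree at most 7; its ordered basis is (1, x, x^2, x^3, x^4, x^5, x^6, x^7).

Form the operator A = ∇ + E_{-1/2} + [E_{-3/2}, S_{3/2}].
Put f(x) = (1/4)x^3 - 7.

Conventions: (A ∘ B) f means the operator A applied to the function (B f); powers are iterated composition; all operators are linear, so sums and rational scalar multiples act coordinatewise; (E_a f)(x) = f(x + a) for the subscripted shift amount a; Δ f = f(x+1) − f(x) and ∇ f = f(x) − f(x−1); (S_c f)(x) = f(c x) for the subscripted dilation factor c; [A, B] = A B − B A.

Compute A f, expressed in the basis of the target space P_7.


∇ f = (3/4)x^2 - (3/4)x + 1/4
E_{-1/2} f = (1/4)x^3 - (3/8)x^2 + (3/16)x - 225/32
S_{3/2} f = (27/32)x^3 - 7
E_{-3/2} S_{3/2} f = (27/32)x^3 - (243/64)x^2 + (729/128)x - 2521/256
E_{-3/2} f = (1/4)x^3 - (9/8)x^2 + (27/16)x - 251/32
S_{3/2} E_{-3/2} f = (27/32)x^3 - (81/32)x^2 + (81/32)x - 251/32
[E_{-3/2}, S_{3/2}] f = -(81/64)x^2 + (405/128)x - 513/256
(∇ + E_{-1/2} + [E_{-3/2}, S_{3/2}]) f = (1/4)x^3 - (57/64)x^2 + (333/128)x - 2249/256

the result is g(x) = (1/4)x^3 - (57/64)x^2 + (333/128)x - 2249/256


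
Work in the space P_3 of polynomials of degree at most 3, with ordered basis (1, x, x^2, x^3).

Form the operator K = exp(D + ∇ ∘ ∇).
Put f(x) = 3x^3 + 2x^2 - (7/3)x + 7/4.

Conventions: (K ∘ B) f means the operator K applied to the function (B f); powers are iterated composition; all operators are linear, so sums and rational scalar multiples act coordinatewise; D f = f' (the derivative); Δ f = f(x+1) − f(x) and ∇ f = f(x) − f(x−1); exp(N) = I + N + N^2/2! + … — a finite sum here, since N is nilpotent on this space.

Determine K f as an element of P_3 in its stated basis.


order-1 term: 9x^2 + 22x - 49/3
order-2 term: 9x + 20
order-3 term: 3
the series for exp(D + ∇ ∘ ∇) f terminates at order 3
exp(D + ∇ ∘ ∇) f = 3x^3 + 11x^2 + (86/3)x + 101/12

the result is g(x) = 3x^3 + 11x^2 + (86/3)x + 101/12


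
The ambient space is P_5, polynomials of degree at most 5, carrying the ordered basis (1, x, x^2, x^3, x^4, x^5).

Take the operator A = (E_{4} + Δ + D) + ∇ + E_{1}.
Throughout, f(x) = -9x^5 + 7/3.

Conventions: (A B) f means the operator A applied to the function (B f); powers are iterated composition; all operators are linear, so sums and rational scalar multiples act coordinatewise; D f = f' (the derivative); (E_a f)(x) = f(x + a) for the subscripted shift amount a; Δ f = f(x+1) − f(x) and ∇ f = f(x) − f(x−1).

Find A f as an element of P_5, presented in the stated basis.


E_{4} f = -9x^5 - 180x^4 - 1440x^3 - 5760x^2 - 11520x - 27641/3
Δ f = -45x^4 - 90x^3 - 90x^2 - 45x - 9
D f = -45x^4
(E_{4} + Δ + D) f = -9x^5 - 270x^4 - 1530x^3 - 5850x^2 - 11565x - 27668/3
∇ f = -45x^4 + 90x^3 - 90x^2 + 45x - 9
E_{1} f = -9x^5 - 45x^4 - 90x^3 - 90x^2 - 45x - 20/3
((E_{4} + Δ + D) + ∇ + E_{1}) f = -18x^5 - 360x^4 - 1530x^3 - 6030x^2 - 11565x - 27715/3

the result is g(x) = -18x^5 - 360x^4 - 1530x^3 - 6030x^2 - 11565x - 27715/3


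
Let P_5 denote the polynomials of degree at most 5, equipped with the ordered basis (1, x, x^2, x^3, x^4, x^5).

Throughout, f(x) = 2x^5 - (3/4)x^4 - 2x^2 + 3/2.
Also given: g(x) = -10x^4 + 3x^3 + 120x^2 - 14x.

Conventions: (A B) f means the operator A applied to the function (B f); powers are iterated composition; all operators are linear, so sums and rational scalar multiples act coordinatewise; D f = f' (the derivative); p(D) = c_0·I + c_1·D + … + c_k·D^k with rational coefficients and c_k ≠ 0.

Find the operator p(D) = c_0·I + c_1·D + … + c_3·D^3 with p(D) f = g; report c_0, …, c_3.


p(D) = -D + D^3, i.e. c_0 = 0, c_1 = -1, c_2 = 0, c_3 = 1

D^0 f = 2x^5 - (3/4)x^4 - 2x^2 + 3/2
D^1 f = 10x^4 - 3x^3 - 4x
D^2 f = 40x^3 - 9x^2 - 4
D^3 f = 120x^2 - 18x
matching coefficients of g against c_0 f + c_1 Df + … from the top degree down determines the c_i
solution: c_0 = 0, c_1 = -1, c_2 = 0, c_3 = 1


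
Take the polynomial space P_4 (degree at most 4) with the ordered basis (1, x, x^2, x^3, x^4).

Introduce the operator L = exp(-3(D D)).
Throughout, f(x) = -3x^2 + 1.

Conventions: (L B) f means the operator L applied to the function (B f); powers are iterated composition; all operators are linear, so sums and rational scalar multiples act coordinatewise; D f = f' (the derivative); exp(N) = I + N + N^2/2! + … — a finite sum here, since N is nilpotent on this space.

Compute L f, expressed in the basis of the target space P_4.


the result is g(x) = -3x^2 + 19

order-1 term: 18
the series for exp(-3(D D)) f terminates at order 1
exp(-3(D D)) f = -3x^2 + 19


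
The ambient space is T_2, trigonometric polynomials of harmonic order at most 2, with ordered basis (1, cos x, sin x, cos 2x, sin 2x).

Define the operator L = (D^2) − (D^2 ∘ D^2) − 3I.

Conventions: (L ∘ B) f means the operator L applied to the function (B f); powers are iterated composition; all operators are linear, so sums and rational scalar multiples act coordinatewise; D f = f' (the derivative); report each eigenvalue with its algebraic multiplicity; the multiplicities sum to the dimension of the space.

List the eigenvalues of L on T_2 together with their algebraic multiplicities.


image of 1: -3
image of cos x: -5cos x
image of sin x: -5sin x
image of cos 2x: -23cos 2x
image of sin 2x: -23sin 2x
the matrix is diagonal; its diagonal is (-3, -5, -5, -23, -23)
for a triangular matrix the eigenvalues are the diagonal entries, with algebraic multiplicity their repetition count

λ = -23 (multiplicity 2), λ = -5 (multiplicity 2), λ = -3 (multiplicity 1)


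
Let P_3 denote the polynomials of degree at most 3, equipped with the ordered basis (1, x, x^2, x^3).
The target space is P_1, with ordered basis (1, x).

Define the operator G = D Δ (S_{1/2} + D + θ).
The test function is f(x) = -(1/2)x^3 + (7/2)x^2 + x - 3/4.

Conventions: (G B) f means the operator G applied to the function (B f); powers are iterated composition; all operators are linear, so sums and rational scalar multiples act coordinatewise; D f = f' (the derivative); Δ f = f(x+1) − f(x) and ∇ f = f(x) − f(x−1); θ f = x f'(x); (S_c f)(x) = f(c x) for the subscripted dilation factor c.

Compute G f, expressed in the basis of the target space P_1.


the image equals g(x) = -(75/8)x + 129/16

S_{1/2} f = -(1/16)x^3 + (7/8)x^2 + (1/2)x - 3/4
D f = -(3/2)x^2 + 7x + 1
θ f = -(3/2)x^3 + 7x^2 + x
(S_{1/2} + D + θ) f = -(25/16)x^3 + (51/8)x^2 + (17/2)x + 1/4
Δ (S_{1/2} + D + θ) f = -(75/16)x^2 + (129/16)x + 213/16
D Δ (S_{1/2} + D + θ) f = -(75/8)x + 129/16


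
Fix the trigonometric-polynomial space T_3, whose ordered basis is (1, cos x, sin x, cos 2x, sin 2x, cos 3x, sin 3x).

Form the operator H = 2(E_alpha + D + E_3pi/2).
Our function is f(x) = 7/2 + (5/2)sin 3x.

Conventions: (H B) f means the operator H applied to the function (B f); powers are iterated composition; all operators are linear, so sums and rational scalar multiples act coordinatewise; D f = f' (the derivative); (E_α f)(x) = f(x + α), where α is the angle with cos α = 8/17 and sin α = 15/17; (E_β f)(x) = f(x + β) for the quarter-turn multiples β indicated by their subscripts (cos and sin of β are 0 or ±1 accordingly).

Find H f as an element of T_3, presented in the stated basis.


the image equals g(x) = 14 + (95785/4913)cos 3x - (24440/4913)sin 3x

E_alpha f = 7/2 - (2475/9826)cos 3x - (12220/4913)sin 3x
D f = (15/2)cos 3x
E_3pi/2 f = 7/2 + (5/2)cos 3x
(E_alpha + D + E_3pi/2) f = 7 + (95785/9826)cos 3x - (12220/4913)sin 3x
(2(E_alpha + D + E_3pi/2)) f = 14 + (95785/4913)cos 3x - (24440/4913)sin 3x


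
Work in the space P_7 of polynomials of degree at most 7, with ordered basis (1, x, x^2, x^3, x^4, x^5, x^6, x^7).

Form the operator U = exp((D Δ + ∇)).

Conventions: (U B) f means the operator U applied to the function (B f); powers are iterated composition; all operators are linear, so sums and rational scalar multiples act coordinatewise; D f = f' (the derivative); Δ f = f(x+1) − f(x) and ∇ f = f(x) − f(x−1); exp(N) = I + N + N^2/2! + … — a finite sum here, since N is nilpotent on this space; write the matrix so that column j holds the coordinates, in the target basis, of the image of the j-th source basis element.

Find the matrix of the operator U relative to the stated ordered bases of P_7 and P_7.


image of 1: 1
image of x: x + 1
image of x^2: x^2 + 2x + 2
image of x^3: x^3 + 3x^2 + 6x + 8
image of x^4: x^4 + 4x^3 + 12x^2 + 32x + 29
image of x^5: x^5 + 5x^4 + 20x^3 + 80x^2 + 145x + 127
image of x^6: x^6 + 6x^5 + 30x^4 + 160x^3 + 435x^2 + 762x + 687
image of x^7: x^7 + 7x^6 + 42x^5 + 280x^4 + 1015x^3 + 2667x^2 + 4809x + 3887
each image's coordinates form column j of the matrix

the matrix is [[1, 1, 2, 8, 29, 127, 687, 3887]; [0, 1, 2, 6, 32, 145, 762, 4809]; [0, 0, 1, 3, 12, 80, 435, 2667]; [0, 0, 0, 1, 4, 20, 160, 1015]; [0, 0, 0, 0, 1, 5, 30, 280]; [0, 0, 0, 0, 0, 1, 6, 42]; [0, 0, 0, 0, 0, 0, 1, 7]; [0, 0, 0, 0, 0, 0, 0, 1]] (rows listed top to bottom)


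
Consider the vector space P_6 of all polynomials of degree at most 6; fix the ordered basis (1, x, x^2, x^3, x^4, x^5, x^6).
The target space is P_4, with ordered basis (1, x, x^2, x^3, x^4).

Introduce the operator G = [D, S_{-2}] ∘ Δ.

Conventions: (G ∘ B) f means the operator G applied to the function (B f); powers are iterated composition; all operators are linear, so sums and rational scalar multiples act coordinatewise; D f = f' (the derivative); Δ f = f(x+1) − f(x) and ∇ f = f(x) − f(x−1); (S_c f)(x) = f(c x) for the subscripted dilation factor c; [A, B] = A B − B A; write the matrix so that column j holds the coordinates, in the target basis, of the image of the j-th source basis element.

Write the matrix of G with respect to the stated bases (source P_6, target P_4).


the matrix is [[0, 0, -6, -9, -12, -15, -18]; [0, 0, 0, 36, 72, 120, 180]; [0, 0, 0, 0, -144, -360, -720]; [0, 0, 0, 0, 0, 480, 1440]; [0, 0, 0, 0, 0, 0, -1440]] (rows listed top to bottom)

image of 1: 0
image of x: 0
image of x^2: -6
image of x^3: 36x - 9
image of x^4: -144x^2 + 72x - 12
image of x^5: 480x^3 - 360x^2 + 120x - 15
image of x^6: -1440x^4 + 1440x^3 - 720x^2 + 180x - 18
each image's coordinates form column j of the matrix


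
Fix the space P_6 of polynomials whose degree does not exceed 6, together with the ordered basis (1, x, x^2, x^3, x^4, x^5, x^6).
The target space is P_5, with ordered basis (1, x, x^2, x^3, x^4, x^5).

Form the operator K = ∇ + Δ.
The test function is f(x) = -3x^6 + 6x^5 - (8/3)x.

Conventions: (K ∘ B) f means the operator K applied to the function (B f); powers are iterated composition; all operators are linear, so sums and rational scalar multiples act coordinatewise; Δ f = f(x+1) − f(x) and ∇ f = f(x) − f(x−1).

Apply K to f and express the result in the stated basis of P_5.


the result is g(x) = -36x^5 + 60x^4 - 120x^3 + 120x^2 - 36x + 20/3

∇ f = -18x^5 + 75x^4 - 120x^3 + 105x^2 - 48x + 19/3
Δ f = -18x^5 - 15x^4 + 15x^2 + 12x + 1/3
(∇ + Δ) f = -36x^5 + 60x^4 - 120x^3 + 120x^2 - 36x + 20/3


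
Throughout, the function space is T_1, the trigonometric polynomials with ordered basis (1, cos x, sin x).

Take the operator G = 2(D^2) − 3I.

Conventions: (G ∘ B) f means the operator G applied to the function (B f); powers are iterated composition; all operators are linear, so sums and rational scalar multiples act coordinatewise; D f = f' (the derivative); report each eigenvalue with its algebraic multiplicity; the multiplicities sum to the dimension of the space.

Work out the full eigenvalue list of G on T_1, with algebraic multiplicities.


image of 1: -3
image of cos x: -5cos x
image of sin x: -5sin x
the matrix is diagonal; its diagonal is (-3, -5, -5)
for a triangular matrix the eigenvalues are the diagonal entries, with algebraic multiplicity their repetition count

λ = -5 (multiplicity 2), λ = -3 (multiplicity 1)


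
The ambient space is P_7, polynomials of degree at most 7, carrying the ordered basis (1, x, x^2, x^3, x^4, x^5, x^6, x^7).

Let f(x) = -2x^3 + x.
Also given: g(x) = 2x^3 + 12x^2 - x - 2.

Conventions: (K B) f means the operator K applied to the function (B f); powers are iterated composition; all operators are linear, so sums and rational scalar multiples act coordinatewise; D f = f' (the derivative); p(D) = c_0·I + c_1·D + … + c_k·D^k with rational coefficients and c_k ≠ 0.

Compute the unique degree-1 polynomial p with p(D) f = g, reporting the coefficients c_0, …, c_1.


D^0 f = -2x^3 + x
D^1 f = -6x^2 + 1
matching coefficients of g against c_0 f + c_1 Df + … from the top degree down determines the c_i
solution: c_0 = -1, c_1 = -2

p(D) = -I − 2·D, i.e. c_0 = -1, c_1 = -2


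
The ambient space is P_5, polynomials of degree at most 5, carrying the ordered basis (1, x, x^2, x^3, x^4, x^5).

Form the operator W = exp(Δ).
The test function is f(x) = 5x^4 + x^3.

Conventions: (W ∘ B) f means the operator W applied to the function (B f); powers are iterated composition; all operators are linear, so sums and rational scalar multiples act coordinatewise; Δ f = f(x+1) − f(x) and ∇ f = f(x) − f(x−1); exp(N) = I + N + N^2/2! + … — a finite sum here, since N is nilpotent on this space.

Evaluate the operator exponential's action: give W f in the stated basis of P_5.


g(x) = 5x^4 + 21x^3 + 63x^2 + 106x + 80

order-1 term: 20x^3 + 33x^2 + 23x + 6
order-2 term: 30x^2 + 63x + 38
order-3 term: 20x + 31
order-4 term: 5
the series for exp(Δ) f terminates at order 4
exp(Δ) f = 5x^4 + 21x^3 + 63x^2 + 106x + 80


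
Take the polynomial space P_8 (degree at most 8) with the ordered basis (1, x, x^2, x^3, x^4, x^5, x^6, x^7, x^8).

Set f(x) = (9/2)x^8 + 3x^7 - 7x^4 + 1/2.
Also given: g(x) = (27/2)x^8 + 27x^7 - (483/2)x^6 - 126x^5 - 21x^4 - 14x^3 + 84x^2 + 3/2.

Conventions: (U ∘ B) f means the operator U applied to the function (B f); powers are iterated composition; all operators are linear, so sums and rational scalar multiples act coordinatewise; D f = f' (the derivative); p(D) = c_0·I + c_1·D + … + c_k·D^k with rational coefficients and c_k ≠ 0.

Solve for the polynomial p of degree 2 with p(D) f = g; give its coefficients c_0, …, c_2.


c_0 = 3, c_1 = 1/2, c_2 = -1

D^0 f = (9/2)x^8 + 3x^7 - 7x^4 + 1/2
D^1 f = 36x^7 + 21x^6 - 28x^3
D^2 f = 252x^6 + 126x^5 - 84x^2
matching coefficients of g against c_0 f + c_1 Df + … from the top degree down determines the c_i
solution: c_0 = 3, c_1 = 1/2, c_2 = -1


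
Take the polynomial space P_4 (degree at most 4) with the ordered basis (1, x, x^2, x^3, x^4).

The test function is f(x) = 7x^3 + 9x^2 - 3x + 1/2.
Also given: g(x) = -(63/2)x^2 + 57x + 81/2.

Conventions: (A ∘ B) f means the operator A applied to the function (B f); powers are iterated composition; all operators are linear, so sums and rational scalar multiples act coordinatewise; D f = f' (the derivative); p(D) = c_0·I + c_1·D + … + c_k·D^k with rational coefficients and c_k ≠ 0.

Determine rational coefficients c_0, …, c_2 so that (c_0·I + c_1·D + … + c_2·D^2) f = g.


c_0 = 0, c_1 = -3/2, c_2 = 2

D^0 f = 7x^3 + 9x^2 - 3x + 1/2
D^1 f = 21x^2 + 18x - 3
D^2 f = 42x + 18
matching coefficients of g against c_0 f + c_1 Df + … from the top degree down determines the c_i
solution: c_0 = 0, c_1 = -3/2, c_2 = 2


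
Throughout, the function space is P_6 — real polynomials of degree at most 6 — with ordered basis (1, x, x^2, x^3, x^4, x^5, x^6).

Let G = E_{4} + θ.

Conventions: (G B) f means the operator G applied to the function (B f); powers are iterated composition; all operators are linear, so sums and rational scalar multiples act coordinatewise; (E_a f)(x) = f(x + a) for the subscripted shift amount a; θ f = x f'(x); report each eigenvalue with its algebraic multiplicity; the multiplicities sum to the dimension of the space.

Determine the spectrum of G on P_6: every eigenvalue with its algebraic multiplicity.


image of 1: 1
image of x: 2x + 4
image of x^2: 3x^2 + 8x + 16
image of x^3: 4x^3 + 12x^2 + 48x + 64
image of x^4: 5x^4 + 16x^3 + 96x^2 + 256x + 256
image of x^5: 6x^5 + 20x^4 + 160x^3 + 640x^2 + 1280x + 1024
image of x^6: 7x^6 + 24x^5 + 240x^4 + 1280x^3 + 3840x^2 + 6144x + 4096
the matrix is upper triangular; its diagonal is (1, 2, 3, 4, 5, 6, 7)
for a triangular matrix the eigenvalues are the diagonal entries, with algebraic multiplicity their repetition count

λ = 1 (multiplicity 1), λ = 2 (multiplicity 1), λ = 3 (multiplicity 1), λ = 4 (multiplicity 1), λ = 5 (multiplicity 1), λ = 6 (multiplicity 1), λ = 7 (multiplicity 1)


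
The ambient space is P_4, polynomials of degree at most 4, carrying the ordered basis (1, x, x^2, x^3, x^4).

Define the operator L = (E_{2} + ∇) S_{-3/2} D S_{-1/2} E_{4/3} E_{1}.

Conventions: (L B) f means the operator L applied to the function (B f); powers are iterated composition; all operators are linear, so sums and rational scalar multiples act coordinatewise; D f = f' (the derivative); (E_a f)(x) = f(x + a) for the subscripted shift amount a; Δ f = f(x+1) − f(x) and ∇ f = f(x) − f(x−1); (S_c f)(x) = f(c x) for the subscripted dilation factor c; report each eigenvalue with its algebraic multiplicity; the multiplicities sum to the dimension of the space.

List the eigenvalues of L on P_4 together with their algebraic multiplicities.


λ = 0 (multiplicity 5)

image of 1: 0
image of x: -1/2
image of x^2: -(3/4)x - 55/12
image of x^3: -(27/32)x^2 - (165/16)x - 2539/96
image of x^4: -(27/32)x^3 - (495/32)x^2 - (2539/32)x - 112429/864
the matrix is upper triangular; its diagonal is (0, 0, 0, 0, 0)
for a triangular matrix the eigenvalues are the diagonal entries, with algebraic multiplicity their repetition count


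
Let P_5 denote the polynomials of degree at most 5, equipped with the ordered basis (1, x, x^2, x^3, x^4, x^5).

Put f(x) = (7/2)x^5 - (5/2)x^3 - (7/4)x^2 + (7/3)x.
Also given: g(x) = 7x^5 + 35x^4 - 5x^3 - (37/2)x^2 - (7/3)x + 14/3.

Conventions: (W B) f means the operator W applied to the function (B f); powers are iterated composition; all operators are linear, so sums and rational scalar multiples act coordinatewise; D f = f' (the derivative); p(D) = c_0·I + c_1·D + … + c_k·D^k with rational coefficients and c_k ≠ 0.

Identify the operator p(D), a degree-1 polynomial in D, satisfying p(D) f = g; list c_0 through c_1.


D^0 f = (7/2)x^5 - (5/2)x^3 - (7/4)x^2 + (7/3)x
D^1 f = (35/2)x^4 - (15/2)x^2 - (7/2)x + 7/3
matching coefficients of g against c_0 f + c_1 Df + … from the top degree down determines the c_i
solution: c_0 = 2, c_1 = 2

p(D) = 2·I + 2·D, i.e. c_0 = 2, c_1 = 2


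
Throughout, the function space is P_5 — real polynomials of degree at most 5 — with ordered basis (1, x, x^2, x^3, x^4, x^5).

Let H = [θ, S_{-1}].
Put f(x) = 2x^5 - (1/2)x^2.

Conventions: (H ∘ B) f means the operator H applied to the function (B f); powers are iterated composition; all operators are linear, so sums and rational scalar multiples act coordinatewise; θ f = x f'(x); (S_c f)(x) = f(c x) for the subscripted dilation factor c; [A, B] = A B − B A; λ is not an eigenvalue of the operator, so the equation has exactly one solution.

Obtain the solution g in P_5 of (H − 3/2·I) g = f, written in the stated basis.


write g with unknown coordinates in the stated basis and equate coefficients in (H − 3/2·I) g = f
solving from the highest basis element down gives g = -(4/3)x^5 + (1/3)x^2
check: H g = 0
so H g − 3/2·g = 2x^5 - (1/2)x^2 = f ✓

the image equals g(x) = -(4/3)x^5 + (1/3)x^2


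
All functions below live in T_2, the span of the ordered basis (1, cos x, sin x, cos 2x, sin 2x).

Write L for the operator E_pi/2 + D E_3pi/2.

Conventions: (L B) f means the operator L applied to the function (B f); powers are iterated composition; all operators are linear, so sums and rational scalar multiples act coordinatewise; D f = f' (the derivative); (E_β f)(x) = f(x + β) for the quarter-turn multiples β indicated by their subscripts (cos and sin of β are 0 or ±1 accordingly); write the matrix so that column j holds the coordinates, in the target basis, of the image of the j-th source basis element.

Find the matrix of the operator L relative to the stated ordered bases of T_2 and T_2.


the matrix is [[1, 0, 0, 0, 0]; [0, 1, 1, 0, 0]; [0, -1, 1, 0, 0]; [0, 0, 0, -1, -2]; [0, 0, 0, 2, -1]] (rows listed top to bottom)

image of 1: 1
image of cos x: cos x - sin x
image of sin x: cos x + sin x
image of cos 2x: -cos 2x + 2sin 2x
image of sin 2x: -2cos 2x - sin 2x
each image's coordinates form column j of the matrix


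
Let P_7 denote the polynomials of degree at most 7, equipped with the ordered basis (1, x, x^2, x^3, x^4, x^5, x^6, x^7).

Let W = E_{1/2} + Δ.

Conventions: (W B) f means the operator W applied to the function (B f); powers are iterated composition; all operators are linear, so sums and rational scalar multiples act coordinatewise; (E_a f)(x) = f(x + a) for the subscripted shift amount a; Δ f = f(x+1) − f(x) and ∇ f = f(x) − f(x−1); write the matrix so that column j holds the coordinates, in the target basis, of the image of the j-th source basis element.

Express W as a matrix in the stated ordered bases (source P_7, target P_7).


image of 1: 1
image of x: x + 3/2
image of x^2: x^2 + 3x + 5/4
image of x^3: x^3 + (9/2)x^2 + (15/4)x + 9/8
image of x^4: x^4 + 6x^3 + (15/2)x^2 + (9/2)x + 17/16
image of x^5: x^5 + (15/2)x^4 + (25/2)x^3 + (45/4)x^2 + (85/16)x + 33/32
image of x^6: x^6 + 9x^5 + (75/4)x^4 + (45/2)x^3 + (255/16)x^2 + (99/16)x + 65/64
image of x^7: x^7 + (21/2)x^6 + (105/4)x^5 + (315/8)x^4 + (595/16)x^3 + (693/32)x^2 + (455/64)x + 129/128
each image's coordinates form column j of the matrix

the matrix is [[1, 3/2, 5/4, 9/8, 17/16, 33/32, 65/64, 129/128]; [0, 1, 3, 15/4, 9/2, 85/16, 99/16, 455/64]; [0, 0, 1, 9/2, 15/2, 45/4, 255/16, 693/32]; [0, 0, 0, 1, 6, 25/2, 45/2, 595/16]; [0, 0, 0, 0, 1, 15/2, 75/4, 315/8]; [0, 0, 0, 0, 0, 1, 9, 105/4]; [0, 0, 0, 0, 0, 0, 1, 21/2]; [0, 0, 0, 0, 0, 0, 0, 1]] (rows listed top to bottom)
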